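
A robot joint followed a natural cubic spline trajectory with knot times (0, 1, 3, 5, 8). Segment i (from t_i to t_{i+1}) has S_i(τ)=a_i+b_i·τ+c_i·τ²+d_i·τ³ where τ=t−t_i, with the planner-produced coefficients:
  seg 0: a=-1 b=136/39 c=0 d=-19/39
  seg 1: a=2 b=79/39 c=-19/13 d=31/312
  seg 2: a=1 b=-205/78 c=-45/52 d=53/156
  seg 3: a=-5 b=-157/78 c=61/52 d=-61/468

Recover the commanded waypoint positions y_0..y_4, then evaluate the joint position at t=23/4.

y_0=-1 y_1=2 y_2=1 y_3=-5 y_4=-4
S(23/4) = -19651/3328

y_0 = S_0(0) = a_0 = -1
y_1 = S_1(0) = a_1 = 2
y_2 = S_2(0) = a_2 = 1
y_3 = S_3(0) = a_3 = -5
y_4 = S_3(3) = -4
t_q=23/4 is in segment 3 (τ=3/4); S_3(τ)=-19651/3328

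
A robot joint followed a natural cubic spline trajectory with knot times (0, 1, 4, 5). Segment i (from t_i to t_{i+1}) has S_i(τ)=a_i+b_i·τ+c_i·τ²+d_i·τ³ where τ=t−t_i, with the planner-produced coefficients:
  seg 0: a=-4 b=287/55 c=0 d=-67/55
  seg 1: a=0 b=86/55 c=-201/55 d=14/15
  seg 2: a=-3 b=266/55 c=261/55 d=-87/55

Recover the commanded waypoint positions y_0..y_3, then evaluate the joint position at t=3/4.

y_0=-4 y_1=0 y_2=-3 y_3=5
S(3/4) = -2113/3520

y_0 = S_0(0) = a_0 = -4
y_1 = S_1(0) = a_1 = 0
y_2 = S_2(0) = a_2 = -3
y_3 = S_2(1) = 5
t_q=3/4 is in segment 0 (τ=3/4); S_0(τ)=-2113/3520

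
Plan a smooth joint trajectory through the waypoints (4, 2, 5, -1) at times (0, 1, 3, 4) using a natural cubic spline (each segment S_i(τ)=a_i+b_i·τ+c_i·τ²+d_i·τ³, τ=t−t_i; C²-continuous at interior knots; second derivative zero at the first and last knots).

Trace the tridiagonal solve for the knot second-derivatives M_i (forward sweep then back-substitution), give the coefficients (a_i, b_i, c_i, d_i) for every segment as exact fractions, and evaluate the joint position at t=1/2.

  seg 0: a=4 b=-25/8 c=0 d=9/8
  seg 1: a=2 b=1/4 c=27/8 d=-11/8
  seg 2: a=5 b=-11/4 c=-39/8 d=13/8
S(1/2) = 165/64

Δ: Δ0=-2, Δ1=3/2, Δ2=-6
row 1: diag=6, rhs=21; c'=1/3, d'=7/2
row 2: denom=6−2·1/3=16/3; d'=(-45−2·7/2)/(16/3)=-39/4
back: M2=-39/4
back: M1=7/2−1/3·-39/4=27/4
M: M0=0, M1=27/4, M2=-39/4, M3=0
seg 0: a=4, c=M0/2=0, d=(M1−M0)/(6·1)=9/8, b=Δ0−h0·(2M0+M1)/6=-25/8
seg 1: a=2, c=M1/2=27/8, d=(M2−M1)/(6·2)=-11/8, b=Δ1−h1·(2M1+M2)/6=1/4
seg 2: a=5, c=M2/2=-39/8, d=(M3−M2)/(6·1)=13/8, b=Δ2−h2·(2M2+M3)/6=-11/4
t_q=1/2 → seg 0, τ=1/2; S=4+-25/8·τ+0·τ²+9/8·τ³=165/64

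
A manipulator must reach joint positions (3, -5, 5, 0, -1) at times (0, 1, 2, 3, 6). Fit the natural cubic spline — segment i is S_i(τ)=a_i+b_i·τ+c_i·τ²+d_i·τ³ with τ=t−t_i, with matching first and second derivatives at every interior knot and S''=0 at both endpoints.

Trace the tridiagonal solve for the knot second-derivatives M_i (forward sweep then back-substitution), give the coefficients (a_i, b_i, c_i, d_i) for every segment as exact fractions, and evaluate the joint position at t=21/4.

  seg 0: a=3 b=-1208/87 c=0 d=512/87
  seg 1: a=-5 b=328/87 c=512/29 d=-994/87
  seg 2: a=5 b=418/87 c=-482/29 d=593/87
  seg 3: a=0 b=-695/87 c=111/29 d=-37/87
S(21/4) = -6387/1856

Δ: Δ0=-8, Δ1=10, Δ2=-5, Δ3=-1/3
row 1: diag=4, rhs=108; c'=1/4, d'=27
row 2: denom=4−1·1/4=15/4; d'=(-90−1·27)/(15/4)=-156/5
row 3: denom=8−1·4/15=116/15; d'=(28−1·-156/5)/(116/15)=222/29
back: M3=222/29
back: M2=-156/5−4/15·222/29=-964/29
back: M1=27−1/4·-964/29=1024/29
M: M0=0, M1=1024/29, M2=-964/29, M3=222/29, M4=0
seg 0: a=3, c=M0/2=0, d=(M1−M0)/(6·1)=512/87, b=Δ0−h0·(2M0+M1)/6=-1208/87
seg 1: a=-5, c=M1/2=512/29, d=(M2−M1)/(6·1)=-994/87, b=Δ1−h1·(2M1+M2)/6=328/87
seg 2: a=5, c=M2/2=-482/29, d=(M3−M2)/(6·1)=593/87, b=Δ2−h2·(2M2+M3)/6=418/87
seg 3: a=0, c=M3/2=111/29, d=(M4−M3)/(6·3)=-37/87, b=Δ3−h3·(2M3+M4)/6=-695/87
t_q=21/4 → seg 3, τ=9/4; S=0+-695/87·τ+111/29·τ²+-37/87·τ³=-6387/1856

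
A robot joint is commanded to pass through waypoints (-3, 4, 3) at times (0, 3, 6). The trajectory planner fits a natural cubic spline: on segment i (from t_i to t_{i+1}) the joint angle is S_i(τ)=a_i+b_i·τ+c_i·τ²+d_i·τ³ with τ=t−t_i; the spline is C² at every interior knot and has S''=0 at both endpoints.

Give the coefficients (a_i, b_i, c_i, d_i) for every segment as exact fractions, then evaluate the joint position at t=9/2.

Δ: Δ0=7/3, Δ1=-1/3
row 1: diag=12, rhs=-16; c'=1/4, d'=-4/3
back: M1=-4/3
M: M0=0, M1=-4/3, M2=0
seg 0: a=-3, c=M0/2=0, d=(M1−M0)/(6·3)=-2/27, b=Δ0−h0·(2M0+M1)/6=3
seg 1: a=4, c=M1/2=-2/3, d=(M2−M1)/(6·3)=2/27, b=Δ1−h1·(2M1+M2)/6=1
t_q=9/2 → seg 1, τ=3/2; S=4+1·τ+-2/3·τ²+2/27·τ³=17/4

  seg 0: a=-3 b=3 c=0 d=-2/27
  seg 1: a=4 b=1 c=-2/3 d=2/27
S(9/2) = 17/4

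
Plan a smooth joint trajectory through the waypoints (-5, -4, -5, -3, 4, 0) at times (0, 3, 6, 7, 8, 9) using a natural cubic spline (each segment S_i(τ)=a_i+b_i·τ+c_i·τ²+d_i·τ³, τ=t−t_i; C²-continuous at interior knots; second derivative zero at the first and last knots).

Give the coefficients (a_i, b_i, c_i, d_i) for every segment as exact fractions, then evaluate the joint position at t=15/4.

Δ: Δ0=1/3, Δ1=-1/3, Δ2=2, Δ3=7, Δ4=-4
row 1: diag=12, rhs=-4; c'=1/4, d'=-1/3
row 2: denom=8−3·1/4=29/4; d'=(14−3·-1/3)/(29/4)=60/29
row 3: denom=4−1·4/29=112/29; d'=(30−1·60/29)/(112/29)=405/56
row 4: denom=4−1·29/112=419/112; d'=(-66−1·405/56)/(419/112)=-8202/419
back: M4=-8202/419
back: M3=405/56−29/112·-8202/419=5154/419
back: M2=60/29−4/29·5154/419=156/419
back: M1=-1/3−1/4·156/419=-536/1257
M: M0=0, M1=-536/1257, M2=156/419, M3=5154/419, M4=-8202/419, M5=0
seg 0: a=-5, c=M0/2=0, d=(M1−M0)/(6·3)=-268/11313, b=Δ0−h0·(2M0+M1)/6=229/419
seg 1: a=-4, c=M1/2=-268/1257, d=(M2−M1)/(6·3)=502/11313, b=Δ1−h1·(2M1+M2)/6=-39/419
seg 2: a=-5, c=M2/2=78/419, d=(M3−M2)/(6·1)=833/419, b=Δ2−h2·(2M2+M3)/6=-73/419
seg 3: a=-3, c=M3/2=2577/419, d=(M4−M3)/(6·1)=-2226/419, b=Δ3−h3·(2M3+M4)/6=2582/419
seg 4: a=4, c=M4/2=-4101/419, d=(M5−M4)/(6·1)=1367/419, b=Δ4−h4·(2M4+M5)/6=1058/419
t_q=15/4 → seg 1, τ=3/4; S=-4+-39/419·τ+-268/1257·τ²+502/11313·τ³=-55925/13408

  seg 0: a=-5 b=229/419 c=0 d=-268/11313
  seg 1: a=-4 b=-39/419 c=-268/1257 d=502/11313
  seg 2: a=-5 b=-73/419 c=78/419 d=833/419
  seg 3: a=-3 b=2582/419 c=2577/419 d=-2226/419
  seg 4: a=4 b=1058/419 c=-4101/419 d=1367/419
S(15/4) = -55925/13408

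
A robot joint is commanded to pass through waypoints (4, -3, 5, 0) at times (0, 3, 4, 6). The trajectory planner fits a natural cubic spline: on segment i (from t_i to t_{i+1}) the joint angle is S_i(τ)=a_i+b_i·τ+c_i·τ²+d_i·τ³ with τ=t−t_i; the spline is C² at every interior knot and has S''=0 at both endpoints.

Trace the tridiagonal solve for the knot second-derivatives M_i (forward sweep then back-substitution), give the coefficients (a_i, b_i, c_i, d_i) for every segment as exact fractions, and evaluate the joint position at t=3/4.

Δ: Δ0=-7/3, Δ1=8, Δ2=-5/2
row 1: diag=8, rhs=62; c'=1/8, d'=31/4
row 2: denom=6−1·1/8=47/8; d'=(-63−1·31/4)/(47/8)=-566/47
back: M2=-566/47
back: M1=31/4−1/8·-566/47=435/47
M: M0=0, M1=435/47, M2=-566/47, M3=0
seg 0: a=4, c=M0/2=0, d=(M1−M0)/(6·3)=145/282, b=Δ0−h0·(2M0+M1)/6=-1963/282
seg 1: a=-3, c=M1/2=435/94, d=(M2−M1)/(6·1)=-1001/282, b=Δ1−h1·(2M1+M2)/6=976/141
seg 2: a=5, c=M2/2=-283/47, d=(M3−M2)/(6·2)=283/282, b=Δ2−h2·(2M2+M3)/6=1559/282
t_q=3/4 → seg 0, τ=3/4; S=4+-1963/282·τ+0·τ²+145/282·τ³=-6039/6016

  seg 0: a=4 b=-1963/282 c=0 d=145/282
  seg 1: a=-3 b=976/141 c=435/94 d=-1001/282
  seg 2: a=5 b=1559/282 c=-283/47 d=283/282
S(3/4) = -6039/6016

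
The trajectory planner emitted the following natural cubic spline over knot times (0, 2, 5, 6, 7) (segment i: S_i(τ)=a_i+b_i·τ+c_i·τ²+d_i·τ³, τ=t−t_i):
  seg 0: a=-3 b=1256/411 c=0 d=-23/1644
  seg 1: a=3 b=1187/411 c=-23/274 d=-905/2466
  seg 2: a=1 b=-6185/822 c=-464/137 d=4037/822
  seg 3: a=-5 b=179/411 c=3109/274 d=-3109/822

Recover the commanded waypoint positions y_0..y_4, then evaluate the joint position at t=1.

y_0 = S_0(0) = a_0 = -3
y_1 = S_1(0) = a_1 = 3
y_2 = S_2(0) = a_2 = 1
y_3 = S_3(0) = a_3 = -5
y_4 = S_3(1) = 3
t_q=1 is in segment 0 (τ=1); S_0(τ)=23/548

y_0=-3 y_1=3 y_2=1 y_3=-5 y_4=3
S(1) = 23/548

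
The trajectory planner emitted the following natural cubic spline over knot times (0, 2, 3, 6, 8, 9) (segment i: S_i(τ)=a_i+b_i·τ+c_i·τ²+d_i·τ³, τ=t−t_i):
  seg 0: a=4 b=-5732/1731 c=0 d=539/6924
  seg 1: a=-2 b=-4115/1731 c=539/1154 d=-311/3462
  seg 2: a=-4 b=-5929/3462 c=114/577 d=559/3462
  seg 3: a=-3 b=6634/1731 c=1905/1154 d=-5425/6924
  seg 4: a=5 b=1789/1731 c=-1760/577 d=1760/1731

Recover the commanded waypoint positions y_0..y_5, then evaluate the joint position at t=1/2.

y_0=4 y_1=-2 y_2=-4 y_3=-3 y_4=5 y_5=4
S(1/2) = 43465/18464

y_0 = S_0(0) = a_0 = 4
y_1 = S_1(0) = a_1 = -2
y_2 = S_2(0) = a_2 = -4
y_3 = S_3(0) = a_3 = -3
y_4 = S_4(0) = a_4 = 5
y_5 = S_4(1) = 4
t_q=1/2 is in segment 0 (τ=1/2); S_0(τ)=43465/18464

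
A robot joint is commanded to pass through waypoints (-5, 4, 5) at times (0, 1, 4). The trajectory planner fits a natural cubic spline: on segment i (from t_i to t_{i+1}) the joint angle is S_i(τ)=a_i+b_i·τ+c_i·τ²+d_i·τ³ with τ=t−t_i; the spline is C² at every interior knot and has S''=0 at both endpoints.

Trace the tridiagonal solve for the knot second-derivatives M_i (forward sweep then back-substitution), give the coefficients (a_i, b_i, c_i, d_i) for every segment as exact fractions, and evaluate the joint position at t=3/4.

  seg 0: a=-5 b=121/12 c=0 d=-13/12
  seg 1: a=4 b=41/6 c=-13/4 d=13/36
S(3/4) = 539/256

Δ: Δ0=9, Δ1=1/3
row 1: diag=8, rhs=-52; c'=3/8, d'=-13/2
back: M1=-13/2
M: M0=0, M1=-13/2, M2=0
seg 0: a=-5, c=M0/2=0, d=(M1−M0)/(6·1)=-13/12, b=Δ0−h0·(2M0+M1)/6=121/12
seg 1: a=4, c=M1/2=-13/4, d=(M2−M1)/(6·3)=13/36, b=Δ1−h1·(2M1+M2)/6=41/6
t_q=3/4 → seg 0, τ=3/4; S=-5+121/12·τ+0·τ²+-13/12·τ³=539/256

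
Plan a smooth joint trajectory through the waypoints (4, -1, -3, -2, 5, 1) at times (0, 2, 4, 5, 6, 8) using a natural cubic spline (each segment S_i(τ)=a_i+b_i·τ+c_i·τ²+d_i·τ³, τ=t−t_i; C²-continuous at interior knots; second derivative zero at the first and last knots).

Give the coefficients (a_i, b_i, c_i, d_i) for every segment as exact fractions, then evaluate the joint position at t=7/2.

Δ: Δ0=-5/2, Δ1=-1, Δ2=1, Δ3=7, Δ4=-2
row 1: diag=8, rhs=9; c'=1/4, d'=9/8
row 2: denom=6−2·1/4=11/2; d'=(12−2·9/8)/(11/2)=39/22
row 3: denom=4−1·2/11=42/11; d'=(36−1·39/22)/(42/11)=251/28
row 4: denom=6−1·11/42=241/42; d'=(-54−1·251/28)/(241/42)=-5289/482
back: M4=-5289/482
back: M3=251/28−11/42·-5289/482=2853/241
back: M2=39/22−2/11·2853/241=-183/482
back: M1=9/8−1/4·-183/482=294/241
M: M0=0, M1=294/241, M2=-183/482, M3=2853/241, M4=-5289/482, M5=0
seg 0: a=4, c=M0/2=0, d=(M1−M0)/(6·2)=49/482, b=Δ0−h0·(2M0+M1)/6=-1401/482
seg 1: a=-1, c=M1/2=147/241, d=(M2−M1)/(6·2)=-257/1928, b=Δ1−h1·(2M1+M2)/6=-813/482
seg 2: a=-3, c=M2/2=-183/964, d=(M3−M2)/(6·1)=1963/964, b=Δ2−h2·(2M2+M3)/6=-204/241
seg 3: a=-2, c=M3/2=2853/482, d=(M4−M3)/(6·1)=-3665/964, b=Δ3−h3·(2M3+M4)/6=4707/964
seg 4: a=5, c=M4/2=-5289/964, d=(M5−M4)/(6·2)=1763/1928, b=Δ4−h4·(2M4+M5)/6=1281/241
t_q=7/2 → seg 1, τ=3/2; S=-1+-813/482·τ+147/241·τ²+-257/1928·τ³=-40219/15424

  seg 0: a=4 b=-1401/482 c=0 d=49/482
  seg 1: a=-1 b=-813/482 c=147/241 d=-257/1928
  seg 2: a=-3 b=-204/241 c=-183/964 d=1963/964
  seg 3: a=-2 b=4707/964 c=2853/482 d=-3665/964
  seg 4: a=5 b=1281/241 c=-5289/964 d=1763/1928
S(7/2) = -40219/15424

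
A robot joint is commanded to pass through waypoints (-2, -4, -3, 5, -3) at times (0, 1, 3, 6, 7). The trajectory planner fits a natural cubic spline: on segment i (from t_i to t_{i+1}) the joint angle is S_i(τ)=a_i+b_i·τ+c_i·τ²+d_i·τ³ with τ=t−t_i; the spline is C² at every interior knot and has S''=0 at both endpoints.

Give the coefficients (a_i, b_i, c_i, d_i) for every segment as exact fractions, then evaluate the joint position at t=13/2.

  seg 0: a=-2 b=-5201/2364 c=0 d=473/2364
  seg 1: a=-4 b=-1891/1182 c=473/788 d=1063/4728
  seg 2: a=-3 b=2068/591 c=384/197 d=-1316/1773
  seg 3: a=5 b=-2864/591 c=-932/197 d=932/591
S(13/2) = 627/394

Δ: Δ0=-2, Δ1=1/2, Δ2=8/3, Δ3=-8
row 1: diag=6, rhs=15; c'=1/3, d'=5/2
row 2: denom=10−2·1/3=28/3; d'=(13−2·5/2)/(28/3)=6/7
row 3: denom=8−3·9/28=197/28; d'=(-64−3·6/7)/(197/28)=-1864/197
back: M3=-1864/197
back: M2=6/7−9/28·-1864/197=768/197
back: M1=5/2−1/3·768/197=473/394
M: M0=0, M1=473/394, M2=768/197, M3=-1864/197, M4=0
seg 0: a=-2, c=M0/2=0, d=(M1−M0)/(6·1)=473/2364, b=Δ0−h0·(2M0+M1)/6=-5201/2364
seg 1: a=-4, c=M1/2=473/788, d=(M2−M1)/(6·2)=1063/4728, b=Δ1−h1·(2M1+M2)/6=-1891/1182
seg 2: a=-3, c=M2/2=384/197, d=(M3−M2)/(6·3)=-1316/1773, b=Δ2−h2·(2M2+M3)/6=2068/591
seg 3: a=5, c=M3/2=-932/197, d=(M4−M3)/(6·1)=932/591, b=Δ3−h3·(2M3+M4)/6=-2864/591
t_q=13/2 → seg 3, τ=1/2; S=5+-2864/591·τ+-932/197·τ²+932/591·τ³=627/394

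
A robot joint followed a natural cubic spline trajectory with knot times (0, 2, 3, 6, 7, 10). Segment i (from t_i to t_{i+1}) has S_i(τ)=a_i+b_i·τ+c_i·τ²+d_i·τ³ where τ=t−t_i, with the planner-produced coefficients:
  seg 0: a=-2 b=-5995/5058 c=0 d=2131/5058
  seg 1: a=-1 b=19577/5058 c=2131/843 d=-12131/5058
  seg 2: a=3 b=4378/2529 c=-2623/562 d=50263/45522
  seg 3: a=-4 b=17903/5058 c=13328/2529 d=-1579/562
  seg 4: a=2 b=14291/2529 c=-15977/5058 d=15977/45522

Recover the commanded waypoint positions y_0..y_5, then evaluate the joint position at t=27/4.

y_0 = S_0(0) = a_0 = -2
y_1 = S_1(0) = a_1 = -1
y_2 = S_2(0) = a_2 = 3
y_3 = S_3(0) = a_3 = -4
y_4 = S_4(0) = a_4 = 2
y_5 = S_4(3) = 0
t_q=27/4 is in segment 3 (τ=3/4); S_3(τ)=46805/107904

y_0=-2 y_1=-1 y_2=3 y_3=-4 y_4=2 y_5=0
S(27/4) = 46805/107904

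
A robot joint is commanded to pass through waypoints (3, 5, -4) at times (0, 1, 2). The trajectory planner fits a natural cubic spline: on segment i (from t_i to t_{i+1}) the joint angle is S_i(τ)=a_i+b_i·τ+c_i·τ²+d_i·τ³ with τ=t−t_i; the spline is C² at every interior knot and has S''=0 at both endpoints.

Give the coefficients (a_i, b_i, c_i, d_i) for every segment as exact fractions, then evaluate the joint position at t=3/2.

  seg 0: a=3 b=19/4 c=0 d=-11/4
  seg 1: a=5 b=-7/2 c=-33/4 d=11/4
S(3/2) = 49/32

Δ: Δ0=2, Δ1=-9
row 1: diag=4, rhs=-66; c'=1/4, d'=-33/2
back: M1=-33/2
M: M0=0, M1=-33/2, M2=0
seg 0: a=3, c=M0/2=0, d=(M1−M0)/(6·1)=-11/4, b=Δ0−h0·(2M0+M1)/6=19/4
seg 1: a=5, c=M1/2=-33/4, d=(M2−M1)/(6·1)=11/4, b=Δ1−h1·(2M1+M2)/6=-7/2
t_q=3/2 → seg 1, τ=1/2; S=5+-7/2·τ+-33/4·τ²+11/4·τ³=49/32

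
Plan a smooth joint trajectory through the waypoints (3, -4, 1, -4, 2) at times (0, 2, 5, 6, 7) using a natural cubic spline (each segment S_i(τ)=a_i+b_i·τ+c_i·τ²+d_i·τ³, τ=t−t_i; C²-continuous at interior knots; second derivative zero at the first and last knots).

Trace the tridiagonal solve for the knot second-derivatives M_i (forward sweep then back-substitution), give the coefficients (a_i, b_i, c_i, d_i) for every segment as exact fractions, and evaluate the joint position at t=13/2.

Δ: Δ0=-7/2, Δ1=5/3, Δ2=-5, Δ3=6
row 1: diag=10, rhs=31; c'=3/10, d'=31/10
row 2: denom=8−3·3/10=71/10; d'=(-40−3·31/10)/(71/10)=-493/71
row 3: denom=4−1·10/71=274/71; d'=(66−1·-493/71)/(274/71)=5179/274
back: M3=5179/274
back: M2=-493/71−10/71·5179/274=-1316/137
back: M1=31/10−3/10·-1316/137=1639/274
M: M0=0, M1=1639/274, M2=-1316/137, M3=5179/274, M4=0
seg 0: a=3, c=M0/2=0, d=(M1−M0)/(6·2)=1639/3288, b=Δ0−h0·(2M0+M1)/6=-2258/411
seg 1: a=-4, c=M1/2=1639/548, d=(M2−M1)/(6·3)=-4271/4932, b=Δ1−h1·(2M1+M2)/6=401/822
seg 2: a=1, c=M2/2=-658/137, d=(M3−M2)/(6·1)=7811/1644, b=Δ2−h2·(2M2+M3)/6=-8135/1644
seg 3: a=-4, c=M3/2=5179/548, d=(M4−M3)/(6·1)=-5179/1644, b=Δ3−h3·(2M3+M4)/6=-247/822
t_q=13/2 → seg 3, τ=1/2; S=-4+-247/822·τ+5179/548·τ²+-5179/1644·τ³=-9563/4384

  seg 0: a=3 b=-2258/411 c=0 d=1639/3288
  seg 1: a=-4 b=401/822 c=1639/548 d=-4271/4932
  seg 2: a=1 b=-8135/1644 c=-658/137 d=7811/1644
  seg 3: a=-4 b=-247/822 c=5179/548 d=-5179/1644
S(13/2) = -9563/4384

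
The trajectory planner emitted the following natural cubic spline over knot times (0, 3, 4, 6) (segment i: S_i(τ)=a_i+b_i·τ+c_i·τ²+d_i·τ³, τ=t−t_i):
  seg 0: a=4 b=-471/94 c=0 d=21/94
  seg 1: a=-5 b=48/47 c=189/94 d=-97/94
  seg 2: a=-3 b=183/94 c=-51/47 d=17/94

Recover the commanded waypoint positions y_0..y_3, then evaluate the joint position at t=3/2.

y_0 = S_0(0) = a_0 = 4
y_1 = S_1(0) = a_1 = -5
y_2 = S_2(0) = a_2 = -3
y_3 = S_2(2) = -2
t_q=3/2 is in segment 0 (τ=3/2); S_0(τ)=-2077/752

y_0=4 y_1=-5 y_2=-3 y_3=-2
S(3/2) = -2077/752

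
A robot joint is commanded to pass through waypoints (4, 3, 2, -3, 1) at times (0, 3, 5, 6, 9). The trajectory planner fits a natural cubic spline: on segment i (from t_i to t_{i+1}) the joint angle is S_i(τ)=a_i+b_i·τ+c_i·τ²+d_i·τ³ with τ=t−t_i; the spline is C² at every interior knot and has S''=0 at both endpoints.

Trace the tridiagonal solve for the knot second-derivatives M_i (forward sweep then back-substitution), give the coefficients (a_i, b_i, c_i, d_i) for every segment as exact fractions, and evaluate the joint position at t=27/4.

Δ: Δ0=-1/3, Δ1=-1/2, Δ2=-5, Δ3=4/3
row 1: diag=10, rhs=-1; c'=1/5, d'=-1/10
row 2: denom=6−2·1/5=28/5; d'=(-27−2·-1/10)/(28/5)=-67/14
row 3: denom=8−1·5/28=219/28; d'=(38−1·-67/14)/(219/28)=1198/219
back: M3=1198/219
back: M2=-67/14−5/28·1198/219=-1262/219
back: M1=-1/10−1/5·-1262/219=461/438
M: M0=0, M1=461/438, M2=-1262/219, M3=1198/219, M4=0
seg 0: a=4, c=M0/2=0, d=(M1−M0)/(6·3)=461/7884, b=Δ0−h0·(2M0+M1)/6=-251/292
seg 1: a=3, c=M1/2=461/876, d=(M2−M1)/(6·2)=-995/1752, b=Δ1−h1·(2M1+M2)/6=105/146
seg 2: a=2, c=M2/2=-631/219, d=(M3−M2)/(6·1)=410/219, b=Δ2−h2·(2M2+M3)/6=-874/219
seg 3: a=-3, c=M3/2=599/219, d=(M4−M3)/(6·3)=-599/1971, b=Δ3−h3·(2M3+M4)/6=-302/73
t_q=27/4 → seg 3, τ=3/4; S=-3+-302/73·τ+599/219·τ²+-599/1971·τ³=-21923/4672

  seg 0: a=4 b=-251/292 c=0 d=461/7884
  seg 1: a=3 b=105/146 c=461/876 d=-995/1752
  seg 2: a=2 b=-874/219 c=-631/219 d=410/219
  seg 3: a=-3 b=-302/73 c=599/219 d=-599/1971
S(27/4) = -21923/4672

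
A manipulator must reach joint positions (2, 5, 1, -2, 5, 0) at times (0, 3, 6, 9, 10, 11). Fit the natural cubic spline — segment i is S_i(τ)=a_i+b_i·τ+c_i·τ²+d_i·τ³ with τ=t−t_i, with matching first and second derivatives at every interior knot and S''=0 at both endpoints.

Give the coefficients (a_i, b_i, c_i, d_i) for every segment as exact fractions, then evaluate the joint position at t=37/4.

  seg 0: a=2 b=1670/1251 c=0 d=-419/11259
  seg 1: a=5 b=413/1251 c=-419/1251 d=-824/11259
  seg 2: a=1 b=-4573/1251 c=-1243/1251 d=7051/11259
  seg 3: a=-2 b=9122/1251 c=1936/417 d=-6173/1251
  seg 4: a=5 b=2219/1251 c=-4237/417 d=4237/1251
S(37/4) = 961/26688

Δ: Δ0=1, Δ1=-4/3, Δ2=-1, Δ3=7, Δ4=-5
row 1: diag=12, rhs=-14; c'=1/4, d'=-7/6
row 2: denom=12−3·1/4=45/4; d'=(2−3·-7/6)/(45/4)=22/45
row 3: denom=8−3·4/15=36/5; d'=(48−3·22/45)/(36/5)=349/54
row 4: denom=4−1·5/36=139/36; d'=(-72−1·349/54)/(139/36)=-8474/417
back: M4=-8474/417
back: M3=349/54−5/36·-8474/417=3872/417
back: M2=22/45−4/15·3872/417=-2486/1251
back: M1=-7/6−1/4·-2486/1251=-838/1251
M: M0=0, M1=-838/1251, M2=-2486/1251, M3=3872/417, M4=-8474/417, M5=0
seg 0: a=2, c=M0/2=0, d=(M1−M0)/(6·3)=-419/11259, b=Δ0−h0·(2M0+M1)/6=1670/1251
seg 1: a=5, c=M1/2=-419/1251, d=(M2−M1)/(6·3)=-824/11259, b=Δ1−h1·(2M1+M2)/6=413/1251
seg 2: a=1, c=M2/2=-1243/1251, d=(M3−M2)/(6·3)=7051/11259, b=Δ2−h2·(2M2+M3)/6=-4573/1251
seg 3: a=-2, c=M3/2=1936/417, d=(M4−M3)/(6·1)=-6173/1251, b=Δ3−h3·(2M3+M4)/6=9122/1251
seg 4: a=5, c=M4/2=-4237/417, d=(M5−M4)/(6·1)=4237/1251, b=Δ4−h4·(2M4+M5)/6=2219/1251
t_q=37/4 → seg 3, τ=1/4; S=-2+9122/1251·τ+1936/417·τ²+-6173/1251·τ³=961/26688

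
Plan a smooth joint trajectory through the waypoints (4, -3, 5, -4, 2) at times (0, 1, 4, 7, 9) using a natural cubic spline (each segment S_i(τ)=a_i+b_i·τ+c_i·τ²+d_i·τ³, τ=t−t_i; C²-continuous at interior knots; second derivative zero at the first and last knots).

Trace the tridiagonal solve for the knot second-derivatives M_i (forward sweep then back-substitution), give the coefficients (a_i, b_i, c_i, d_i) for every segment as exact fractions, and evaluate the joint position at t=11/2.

Δ: Δ0=-7, Δ1=8/3, Δ2=-3, Δ3=3
row 1: diag=8, rhs=58; c'=3/8, d'=29/4
row 2: denom=12−3·3/8=87/8; d'=(-34−3·29/4)/(87/8)=-446/87
row 3: denom=10−3·8/29=266/29; d'=(36−3·-446/87)/(266/29)=745/133
back: M3=745/133
back: M2=-446/87−8/29·745/133=-2662/399
back: M1=29/4−3/8·-2662/399=1297/133
M: M0=0, M1=1297/133, M2=-2662/399, M3=745/133, M4=0
seg 0: a=4, c=M0/2=0, d=(M1−M0)/(6·1)=1297/798, b=Δ0−h0·(2M0+M1)/6=-6883/798
seg 1: a=-3, c=M1/2=1297/266, d=(M2−M1)/(6·3)=-6553/7182, b=Δ1−h1·(2M1+M2)/6=-1496/399
seg 2: a=5, c=M2/2=-1331/399, d=(M3−M2)/(6·3)=4897/7182, b=Δ2−h2·(2M2+M3)/6=695/798
seg 3: a=-4, c=M3/2=745/266, d=(M4−M3)/(6·2)=-745/1596, b=Δ3−h3·(2M3+M4)/6=-293/399
t_q=11/2 → seg 2, τ=3/2; S=5+695/798·τ+-1331/399·τ²+4897/7182·τ³=335/304

  seg 0: a=4 b=-6883/798 c=0 d=1297/798
  seg 1: a=-3 b=-1496/399 c=1297/266 d=-6553/7182
  seg 2: a=5 b=695/798 c=-1331/399 d=4897/7182
  seg 3: a=-4 b=-293/399 c=745/266 d=-745/1596
S(11/2) = 335/304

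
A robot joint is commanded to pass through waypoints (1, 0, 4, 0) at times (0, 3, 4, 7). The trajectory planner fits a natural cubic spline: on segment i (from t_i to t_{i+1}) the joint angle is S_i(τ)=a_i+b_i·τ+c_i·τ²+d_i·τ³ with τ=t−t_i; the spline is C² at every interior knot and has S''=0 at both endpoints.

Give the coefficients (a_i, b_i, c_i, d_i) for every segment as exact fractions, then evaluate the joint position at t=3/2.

Δ: Δ0=-1/3, Δ1=4, Δ2=-4/3
row 1: diag=8, rhs=26; c'=1/8, d'=13/4
row 2: denom=8−1·1/8=63/8; d'=(-32−1·13/4)/(63/8)=-94/21
back: M2=-94/21
back: M1=13/4−1/8·-94/21=80/21
M: M0=0, M1=80/21, M2=-94/21, M3=0
seg 0: a=1, c=M0/2=0, d=(M1−M0)/(6·3)=40/189, b=Δ0−h0·(2M0+M1)/6=-47/21
seg 1: a=0, c=M1/2=40/21, d=(M2−M1)/(6·1)=-29/21, b=Δ1−h1·(2M1+M2)/6=73/21
seg 2: a=4, c=M2/2=-47/21, d=(M3−M2)/(6·3)=47/189, b=Δ2−h2·(2M2+M3)/6=22/7
t_q=3/2 → seg 0, τ=3/2; S=1+-47/21·τ+0·τ²+40/189·τ³=-23/14

  seg 0: a=1 b=-47/21 c=0 d=40/189
  seg 1: a=0 b=73/21 c=40/21 d=-29/21
  seg 2: a=4 b=22/7 c=-47/21 d=47/189
S(3/2) = -23/14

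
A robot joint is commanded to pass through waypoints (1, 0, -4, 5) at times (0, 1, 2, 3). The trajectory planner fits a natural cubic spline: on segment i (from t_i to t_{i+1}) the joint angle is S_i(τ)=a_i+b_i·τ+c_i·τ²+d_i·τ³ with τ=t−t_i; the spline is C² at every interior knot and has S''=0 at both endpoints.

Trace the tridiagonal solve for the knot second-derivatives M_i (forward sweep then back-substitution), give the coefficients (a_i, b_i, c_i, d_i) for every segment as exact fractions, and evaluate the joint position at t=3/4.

  seg 0: a=1 b=2/3 c=0 d=-5/3
  seg 1: a=0 b=-13/3 c=-5 d=16/3
  seg 2: a=-4 b=5/3 c=11 d=-11/3
S(3/4) = 51/64

Δ: Δ0=-1, Δ1=-4, Δ2=9
row 1: diag=4, rhs=-18; c'=1/4, d'=-9/2
row 2: denom=4−1·1/4=15/4; d'=(78−1·-9/2)/(15/4)=22
back: M2=22
back: M1=-9/2−1/4·22=-10
M: M0=0, M1=-10, M2=22, M3=0
seg 0: a=1, c=M0/2=0, d=(M1−M0)/(6·1)=-5/3, b=Δ0−h0·(2M0+M1)/6=2/3
seg 1: a=0, c=M1/2=-5, d=(M2−M1)/(6·1)=16/3, b=Δ1−h1·(2M1+M2)/6=-13/3
seg 2: a=-4, c=M2/2=11, d=(M3−M2)/(6·1)=-11/3, b=Δ2−h2·(2M2+M3)/6=5/3
t_q=3/4 → seg 0, τ=3/4; S=1+2/3·τ+0·τ²+-5/3·τ³=51/64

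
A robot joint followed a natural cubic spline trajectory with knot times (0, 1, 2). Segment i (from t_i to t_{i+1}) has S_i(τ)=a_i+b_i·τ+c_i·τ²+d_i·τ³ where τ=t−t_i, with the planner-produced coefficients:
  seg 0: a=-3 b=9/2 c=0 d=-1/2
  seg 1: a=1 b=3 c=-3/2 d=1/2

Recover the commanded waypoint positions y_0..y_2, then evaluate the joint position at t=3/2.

y_0 = S_0(0) = a_0 = -3
y_1 = S_1(0) = a_1 = 1
y_2 = S_1(1) = 3
t_q=3/2 is in segment 1 (τ=1/2); S_1(τ)=35/16

y_0=-3 y_1=1 y_2=3
S(3/2) = 35/16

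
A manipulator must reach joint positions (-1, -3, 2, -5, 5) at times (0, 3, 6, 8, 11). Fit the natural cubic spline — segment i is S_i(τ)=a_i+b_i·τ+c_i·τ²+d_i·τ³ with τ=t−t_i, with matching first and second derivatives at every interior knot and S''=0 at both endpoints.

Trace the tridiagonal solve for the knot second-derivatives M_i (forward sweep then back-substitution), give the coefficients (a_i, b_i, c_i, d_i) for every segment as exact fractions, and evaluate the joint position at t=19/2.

  seg 0: a=-1 b=-328/177 c=0 d=70/531
  seg 1: a=-3 b=302/177 c=70/59 d=-637/1593
  seg 2: a=2 b=-349/177 c=-427/177 d=389/472
  seg 3: a=-5 b=-613/354 c=1793/708 d=-1793/6372
S(19/2) = -5379/1888

Δ: Δ0=-2/3, Δ1=5/3, Δ2=-7/2, Δ3=10/3
row 1: diag=12, rhs=14; c'=1/4, d'=7/6
row 2: denom=10−3·1/4=37/4; d'=(-31−3·7/6)/(37/4)=-138/37
row 3: denom=10−2·8/37=354/37; d'=(41−2·-138/37)/(354/37)=1793/354
back: M3=1793/354
back: M2=-138/37−8/37·1793/354=-854/177
back: M1=7/6−1/4·-854/177=140/59
M: M0=0, M1=140/59, M2=-854/177, M3=1793/354, M4=0
seg 0: a=-1, c=M0/2=0, d=(M1−M0)/(6·3)=70/531, b=Δ0−h0·(2M0+M1)/6=-328/177
seg 1: a=-3, c=M1/2=70/59, d=(M2−M1)/(6·3)=-637/1593, b=Δ1−h1·(2M1+M2)/6=302/177
seg 2: a=2, c=M2/2=-427/177, d=(M3−M2)/(6·2)=389/472, b=Δ2−h2·(2M2+M3)/6=-349/177
seg 3: a=-5, c=M3/2=1793/708, d=(M4−M3)/(6·3)=-1793/6372, b=Δ3−h3·(2M3+M4)/6=-613/354
t_q=19/2 → seg 3, τ=3/2; S=-5+-613/354·τ+1793/708·τ²+-1793/6372·τ³=-5379/1888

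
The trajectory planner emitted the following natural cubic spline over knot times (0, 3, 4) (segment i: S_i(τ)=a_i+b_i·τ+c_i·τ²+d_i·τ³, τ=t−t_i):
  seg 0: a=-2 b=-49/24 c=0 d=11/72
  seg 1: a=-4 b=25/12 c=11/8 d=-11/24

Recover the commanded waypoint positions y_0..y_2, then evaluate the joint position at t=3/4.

y_0 = S_0(0) = a_0 = -2
y_1 = S_1(0) = a_1 = -4
y_2 = S_1(1) = -1
t_q=3/4 is in segment 0 (τ=3/4); S_0(τ)=-1775/512

y_0=-2 y_1=-4 y_2=-1
S(3/4) = -1775/512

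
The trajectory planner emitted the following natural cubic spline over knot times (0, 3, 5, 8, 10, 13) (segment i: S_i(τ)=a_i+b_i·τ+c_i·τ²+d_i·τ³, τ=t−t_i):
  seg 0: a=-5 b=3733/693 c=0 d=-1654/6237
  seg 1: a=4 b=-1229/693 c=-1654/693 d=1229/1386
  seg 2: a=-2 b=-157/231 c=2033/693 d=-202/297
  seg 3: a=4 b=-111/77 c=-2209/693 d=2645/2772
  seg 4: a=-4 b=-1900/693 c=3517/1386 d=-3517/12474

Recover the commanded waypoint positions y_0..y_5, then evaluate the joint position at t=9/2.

y_0=-5 y_1=4 y_2=-2 y_3=4 y_4=-4 y_5=3
S(9/2) = -3835/3696

y_0 = S_0(0) = a_0 = -5
y_1 = S_1(0) = a_1 = 4
y_2 = S_2(0) = a_2 = -2
y_3 = S_3(0) = a_3 = 4
y_4 = S_4(0) = a_4 = -4
y_5 = S_4(3) = 3
t_q=9/2 is in segment 1 (τ=3/2); S_1(τ)=-3835/3696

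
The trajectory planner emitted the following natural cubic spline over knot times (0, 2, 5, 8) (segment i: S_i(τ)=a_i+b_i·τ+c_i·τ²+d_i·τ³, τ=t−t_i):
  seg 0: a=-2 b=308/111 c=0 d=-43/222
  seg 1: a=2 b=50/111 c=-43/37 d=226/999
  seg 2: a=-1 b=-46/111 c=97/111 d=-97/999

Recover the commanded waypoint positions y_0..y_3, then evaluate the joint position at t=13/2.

y_0=-2 y_1=2 y_2=-1 y_3=3
S(13/2) = 5/296

y_0 = S_0(0) = a_0 = -2
y_1 = S_1(0) = a_1 = 2
y_2 = S_2(0) = a_2 = -1
y_3 = S_2(3) = 3
t_q=13/2 is in segment 2 (τ=3/2); S_2(τ)=5/296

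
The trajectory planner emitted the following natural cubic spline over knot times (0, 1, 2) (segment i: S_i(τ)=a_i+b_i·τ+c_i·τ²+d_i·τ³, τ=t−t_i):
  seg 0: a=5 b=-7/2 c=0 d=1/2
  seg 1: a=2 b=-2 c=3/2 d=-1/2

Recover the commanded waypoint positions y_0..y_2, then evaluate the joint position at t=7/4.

y_0=5 y_1=2 y_2=1
S(7/4) = 145/128

y_0 = S_0(0) = a_0 = 5
y_1 = S_1(0) = a_1 = 2
y_2 = S_1(1) = 1
t_q=7/4 is in segment 1 (τ=3/4); S_1(τ)=145/128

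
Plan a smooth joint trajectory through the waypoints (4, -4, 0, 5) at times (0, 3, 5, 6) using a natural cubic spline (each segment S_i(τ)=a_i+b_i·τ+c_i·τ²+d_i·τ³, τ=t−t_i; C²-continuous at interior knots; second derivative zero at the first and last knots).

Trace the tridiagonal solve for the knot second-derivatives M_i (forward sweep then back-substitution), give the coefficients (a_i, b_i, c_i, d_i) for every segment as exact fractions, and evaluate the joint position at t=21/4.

Δ: Δ0=-8/3, Δ1=2, Δ2=5
row 1: diag=10, rhs=28; c'=1/5, d'=14/5
row 2: denom=6−2·1/5=28/5; d'=(18−2·14/5)/(28/5)=31/14
back: M2=31/14
back: M1=14/5−1/5·31/14=33/14
M: M0=0, M1=33/14, M2=31/14, M3=0
seg 0: a=4, c=M0/2=0, d=(M1−M0)/(6·3)=11/84, b=Δ0−h0·(2M0+M1)/6=-323/84
seg 1: a=-4, c=M1/2=33/28, d=(M2−M1)/(6·2)=-1/84, b=Δ1−h1·(2M1+M2)/6=-13/42
seg 2: a=0, c=M2/2=31/28, d=(M3−M2)/(6·1)=-31/84, b=Δ2−h2·(2M2+M3)/6=179/42
t_q=21/4 → seg 2, τ=1/4; S=0+179/42·τ+31/28·τ²+-31/84·τ³=289/256

  seg 0: a=4 b=-323/84 c=0 d=11/84
  seg 1: a=-4 b=-13/42 c=33/28 d=-1/84
  seg 2: a=0 b=179/42 c=31/28 d=-31/84
S(21/4) = 289/256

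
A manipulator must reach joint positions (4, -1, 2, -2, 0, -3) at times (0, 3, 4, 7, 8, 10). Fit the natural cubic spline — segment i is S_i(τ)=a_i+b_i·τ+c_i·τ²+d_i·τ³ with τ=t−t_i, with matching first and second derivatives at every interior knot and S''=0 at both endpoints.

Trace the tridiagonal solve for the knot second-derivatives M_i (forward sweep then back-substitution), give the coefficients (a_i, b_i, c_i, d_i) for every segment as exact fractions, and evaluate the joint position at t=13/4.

  seg 0: a=4 b=-19091/5058 c=0 d=10661/45522
  seg 1: a=-1 b=6446/2529 c=10661/5058 d=-931/562
  seg 2: a=2 b=9077/5058 c=-7238/2529 d=27607/45522
  seg 3: a=-2 b=2521/2529 c=1459/562 d=-8057/5058
  seg 4: a=0 b=7133/5058 c=-1840/843 d=920/2529
S(13/4) = -27725/107904

Δ: Δ0=-5/3, Δ1=3, Δ2=-4/3, Δ3=2, Δ4=-3/2
row 1: diag=8, rhs=28; c'=1/8, d'=7/2
row 2: denom=8−1·1/8=63/8; d'=(-26−1·7/2)/(63/8)=-236/63
row 3: denom=8−3·8/21=48/7; d'=(20−3·-236/63)/(48/7)=41/9
row 4: denom=6−1·7/48=281/48; d'=(-21−1·41/9)/(281/48)=-3680/843
back: M4=-3680/843
back: M3=41/9−7/48·-3680/843=1459/281
back: M2=-236/63−8/21·1459/281=-14476/2529
back: M1=7/2−1/8·-14476/2529=10661/2529
M: M0=0, M1=10661/2529, M2=-14476/2529, M3=1459/281, M4=-3680/843, M5=0
seg 0: a=4, c=M0/2=0, d=(M1−M0)/(6·3)=10661/45522, b=Δ0−h0·(2M0+M1)/6=-19091/5058
seg 1: a=-1, c=M1/2=10661/5058, d=(M2−M1)/(6·1)=-931/562, b=Δ1−h1·(2M1+M2)/6=6446/2529
seg 2: a=2, c=M2/2=-7238/2529, d=(M3−M2)/(6·3)=27607/45522, b=Δ2−h2·(2M2+M3)/6=9077/5058
seg 3: a=-2, c=M3/2=1459/562, d=(M4−M3)/(6·1)=-8057/5058, b=Δ3−h3·(2M3+M4)/6=2521/2529
seg 4: a=0, c=M4/2=-1840/843, d=(M5−M4)/(6·2)=920/2529, b=Δ4−h4·(2M4+M5)/6=7133/5058
t_q=13/4 → seg 1, τ=1/4; S=-1+6446/2529·τ+10661/5058·τ²+-931/562·τ³=-27725/107904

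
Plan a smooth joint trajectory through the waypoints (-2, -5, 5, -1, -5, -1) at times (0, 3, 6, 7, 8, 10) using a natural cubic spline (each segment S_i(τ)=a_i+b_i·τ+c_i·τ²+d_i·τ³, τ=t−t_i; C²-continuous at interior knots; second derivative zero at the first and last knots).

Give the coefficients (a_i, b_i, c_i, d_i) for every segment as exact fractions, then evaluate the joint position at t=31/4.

  seg 0: a=-2 b=-6229/1929 c=0 d=4300/17361
  seg 1: a=-5 b=6671/1929 c=4300/1929 d=-13141/17361
  seg 2: a=5 b=-6952/1929 c=-2947/643 d=4219/1929
  seg 3: a=-1 b=-11977/1929 c=1272/643 d=445/1929
  seg 4: a=-5 b=-3010/1929 c=1717/643 d=-1717/3858
S(31/4) = -182987/41152

Δ: Δ0=-1, Δ1=10/3, Δ2=-6, Δ3=-4, Δ4=2
row 1: diag=12, rhs=26; c'=1/4, d'=13/6
row 2: denom=8−3·1/4=29/4; d'=(-56−3·13/6)/(29/4)=-250/29
row 3: denom=4−1·4/29=112/29; d'=(12−1·-250/29)/(112/29)=299/56
row 4: denom=6−1·29/112=643/112; d'=(36−1·299/56)/(643/112)=3434/643
back: M4=3434/643
back: M3=299/56−29/112·3434/643=2544/643
back: M2=-250/29−4/29·2544/643=-5894/643
back: M1=13/6−1/4·-5894/643=8600/1929
M: M0=0, M1=8600/1929, M2=-5894/643, M3=2544/643, M4=3434/643, M5=0
seg 0: a=-2, c=M0/2=0, d=(M1−M0)/(6·3)=4300/17361, b=Δ0−h0·(2M0+M1)/6=-6229/1929
seg 1: a=-5, c=M1/2=4300/1929, d=(M2−M1)/(6·3)=-13141/17361, b=Δ1−h1·(2M1+M2)/6=6671/1929
seg 2: a=5, c=M2/2=-2947/643, d=(M3−M2)/(6·1)=4219/1929, b=Δ2−h2·(2M2+M3)/6=-6952/1929
seg 3: a=-1, c=M3/2=1272/643, d=(M4−M3)/(6·1)=445/1929, b=Δ3−h3·(2M3+M4)/6=-11977/1929
seg 4: a=-5, c=M4/2=1717/643, d=(M5−M4)/(6·2)=-1717/3858, b=Δ4−h4·(2M4+M5)/6=-3010/1929
t_q=31/4 → seg 3, τ=3/4; S=-1+-11977/1929·τ+1272/643·τ²+445/1929·τ³=-182987/41152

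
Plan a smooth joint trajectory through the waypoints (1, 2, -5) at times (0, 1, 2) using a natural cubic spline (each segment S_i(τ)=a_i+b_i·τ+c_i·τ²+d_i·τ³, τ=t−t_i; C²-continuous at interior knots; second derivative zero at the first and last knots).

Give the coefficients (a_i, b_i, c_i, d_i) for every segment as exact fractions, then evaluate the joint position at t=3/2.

Δ: Δ0=1, Δ1=-7
row 1: diag=4, rhs=-48; c'=1/4, d'=-12
back: M1=-12
M: M0=0, M1=-12, M2=0
seg 0: a=1, c=M0/2=0, d=(M1−M0)/(6·1)=-2, b=Δ0−h0·(2M0+M1)/6=3
seg 1: a=2, c=M1/2=-6, d=(M2−M1)/(6·1)=2, b=Δ1−h1·(2M1+M2)/6=-3
t_q=3/2 → seg 1, τ=1/2; S=2+-3·τ+-6·τ²+2·τ³=-3/4

  seg 0: a=1 b=3 c=0 d=-2
  seg 1: a=2 b=-3 c=-6 d=2
S(3/2) = -3/4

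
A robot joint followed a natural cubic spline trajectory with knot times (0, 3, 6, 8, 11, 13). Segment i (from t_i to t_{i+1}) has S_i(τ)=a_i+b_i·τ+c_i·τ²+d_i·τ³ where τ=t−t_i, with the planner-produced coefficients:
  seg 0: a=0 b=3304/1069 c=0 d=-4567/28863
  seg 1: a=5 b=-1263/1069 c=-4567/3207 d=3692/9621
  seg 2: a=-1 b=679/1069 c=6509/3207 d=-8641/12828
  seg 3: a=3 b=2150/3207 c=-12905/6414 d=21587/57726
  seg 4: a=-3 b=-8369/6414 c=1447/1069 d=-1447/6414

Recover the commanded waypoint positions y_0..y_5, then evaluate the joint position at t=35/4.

y_0 = S_0(0) = a_0 = 0
y_1 = S_1(0) = a_1 = 5
y_2 = S_2(0) = a_2 = -1
y_3 = S_3(0) = a_3 = 3
y_4 = S_4(0) = a_4 = -3
y_5 = S_4(2) = -2
t_q=35/4 is in segment 3 (τ=3/4); S_3(τ)=346023/136832

y_0=0 y_1=5 y_2=-1 y_3=3 y_4=-3 y_5=-2
S(35/4) = 346023/136832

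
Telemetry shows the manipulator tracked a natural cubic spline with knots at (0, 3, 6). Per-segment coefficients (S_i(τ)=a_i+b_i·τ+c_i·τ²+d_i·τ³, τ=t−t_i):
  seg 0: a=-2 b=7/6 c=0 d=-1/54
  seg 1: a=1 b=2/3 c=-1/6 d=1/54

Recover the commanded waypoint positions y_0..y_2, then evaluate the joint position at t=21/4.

y_0=-2 y_1=1 y_2=2
S(21/4) = 239/128

y_0 = S_0(0) = a_0 = -2
y_1 = S_1(0) = a_1 = 1
y_2 = S_1(3) = 2
t_q=21/4 is in segment 1 (τ=9/4); S_1(τ)=239/128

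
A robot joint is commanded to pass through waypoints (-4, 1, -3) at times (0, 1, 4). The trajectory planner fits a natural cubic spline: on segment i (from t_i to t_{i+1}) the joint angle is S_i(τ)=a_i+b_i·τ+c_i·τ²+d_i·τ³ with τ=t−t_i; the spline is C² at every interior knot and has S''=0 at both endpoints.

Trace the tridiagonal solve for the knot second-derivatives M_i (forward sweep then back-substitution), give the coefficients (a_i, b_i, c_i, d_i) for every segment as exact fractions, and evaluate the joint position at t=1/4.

Δ: Δ0=5, Δ1=-4/3
row 1: diag=8, rhs=-38; c'=3/8, d'=-19/4
back: M1=-19/4
M: M0=0, M1=-19/4, M2=0
seg 0: a=-4, c=M0/2=0, d=(M1−M0)/(6·1)=-19/24, b=Δ0−h0·(2M0+M1)/6=139/24
seg 1: a=1, c=M1/2=-19/8, d=(M2−M1)/(6·3)=19/72, b=Δ1−h1·(2M1+M2)/6=41/12
t_q=1/4 → seg 0, τ=1/4; S=-4+139/24·τ+0·τ²+-19/24·τ³=-1313/512

  seg 0: a=-4 b=139/24 c=0 d=-19/24
  seg 1: a=1 b=41/12 c=-19/8 d=19/72
S(1/4) = -1313/512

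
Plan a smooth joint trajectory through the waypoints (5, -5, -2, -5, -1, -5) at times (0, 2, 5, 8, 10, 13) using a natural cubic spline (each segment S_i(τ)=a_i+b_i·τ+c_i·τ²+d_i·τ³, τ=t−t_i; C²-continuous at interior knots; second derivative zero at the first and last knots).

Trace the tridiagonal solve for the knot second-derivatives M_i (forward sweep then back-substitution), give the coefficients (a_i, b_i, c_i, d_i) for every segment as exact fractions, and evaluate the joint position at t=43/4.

Δ: Δ0=-5, Δ1=1, Δ2=-1, Δ3=2, Δ4=-4/3
row 1: diag=10, rhs=36; c'=3/10, d'=18/5
row 2: denom=12−3·3/10=111/10; d'=(-12−3·18/5)/(111/10)=-76/37
row 3: denom=10−3·10/37=340/37; d'=(18−3·-76/37)/(340/37)=447/170
row 4: denom=10−2·37/170=813/85; d'=(-20−2·447/170)/(813/85)=-2147/813
back: M4=-2147/813
back: M3=447/170−37/170·-2147/813=2605/813
back: M2=-76/37−10/37·2605/813=-2374/813
back: M1=18/5−3/10·-2374/813=1213/271
M: M0=0, M1=1213/271, M2=-2374/813, M3=2605/813, M4=-2147/813, M5=0
seg 0: a=5, c=M0/2=0, d=(M1−M0)/(6·2)=1213/3252, b=Δ0−h0·(2M0+M1)/6=-5278/813
seg 1: a=-5, c=M1/2=1213/542, d=(M2−M1)/(6·3)=-6013/14634, b=Δ1−h1·(2M1+M2)/6=-1639/813
seg 2: a=-2, c=M2/2=-1187/813, d=(M3−M2)/(6·3)=4979/14634, b=Δ2−h2·(2M2+M3)/6=517/1626
seg 3: a=-5, c=M3/2=2605/1626, d=(M4−M3)/(6·2)=-132/271, b=Δ3−h3·(2M3+M4)/6=605/813
seg 4: a=-1, c=M4/2=-2147/1626, d=(M5−M4)/(6·3)=2147/14634, b=Δ4−h4·(2M4+M5)/6=1063/813
t_q=43/4 → seg 4, τ=3/4; S=-1+1063/813·τ+-2147/1626·τ²+2147/14634·τ³=-24289/34688

  seg 0: a=5 b=-5278/813 c=0 d=1213/3252
  seg 1: a=-5 b=-1639/813 c=1213/542 d=-6013/14634
  seg 2: a=-2 b=517/1626 c=-1187/813 d=4979/14634
  seg 3: a=-5 b=605/813 c=2605/1626 d=-132/271
  seg 4: a=-1 b=1063/813 c=-2147/1626 d=2147/14634
S(43/4) = -24289/34688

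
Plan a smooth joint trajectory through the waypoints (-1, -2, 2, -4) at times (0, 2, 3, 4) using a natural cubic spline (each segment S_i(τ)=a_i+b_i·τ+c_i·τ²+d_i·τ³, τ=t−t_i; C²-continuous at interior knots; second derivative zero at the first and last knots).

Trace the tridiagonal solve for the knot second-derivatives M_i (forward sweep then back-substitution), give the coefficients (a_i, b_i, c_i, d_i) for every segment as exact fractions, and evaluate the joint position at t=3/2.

Δ: Δ0=-1/2, Δ1=4, Δ2=-6
row 1: diag=6, rhs=27; c'=1/6, d'=9/2
row 2: denom=4−1·1/6=23/6; d'=(-60−1·9/2)/(23/6)=-387/23
back: M2=-387/23
back: M1=9/2−1/6·-387/23=168/23
M: M0=0, M1=168/23, M2=-387/23, M3=0
seg 0: a=-1, c=M0/2=0, d=(M1−M0)/(6·2)=14/23, b=Δ0−h0·(2M0+M1)/6=-135/46
seg 1: a=-2, c=M1/2=84/23, d=(M2−M1)/(6·1)=-185/46, b=Δ1−h1·(2M1+M2)/6=201/46
seg 2: a=2, c=M2/2=-387/46, d=(M3−M2)/(6·1)=129/46, b=Δ2−h2·(2M2+M3)/6=-9/23
t_q=3/2 → seg 0, τ=3/2; S=-1+-135/46·τ+0·τ²+14/23·τ³=-77/23

  seg 0: a=-1 b=-135/46 c=0 d=14/23
  seg 1: a=-2 b=201/46 c=84/23 d=-185/46
  seg 2: a=2 b=-9/23 c=-387/46 d=129/46
S(3/2) = -77/23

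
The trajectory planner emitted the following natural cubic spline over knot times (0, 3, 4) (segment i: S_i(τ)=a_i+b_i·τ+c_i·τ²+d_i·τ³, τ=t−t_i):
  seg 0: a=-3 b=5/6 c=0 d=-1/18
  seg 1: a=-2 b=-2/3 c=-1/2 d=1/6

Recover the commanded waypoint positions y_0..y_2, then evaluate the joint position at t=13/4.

y_0 = S_0(0) = a_0 = -3
y_1 = S_1(0) = a_1 = -2
y_2 = S_1(1) = -3
t_q=13/4 is in segment 1 (τ=1/4); S_1(τ)=-281/128

y_0=-3 y_1=-2 y_2=-3
S(13/4) = -281/128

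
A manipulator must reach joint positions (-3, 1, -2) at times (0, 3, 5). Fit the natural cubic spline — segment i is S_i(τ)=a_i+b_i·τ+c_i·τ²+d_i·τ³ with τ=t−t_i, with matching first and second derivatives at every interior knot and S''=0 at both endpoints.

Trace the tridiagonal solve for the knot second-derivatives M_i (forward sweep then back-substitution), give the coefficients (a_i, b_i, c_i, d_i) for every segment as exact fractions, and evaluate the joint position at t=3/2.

Δ: Δ0=4/3, Δ1=-3/2
row 1: diag=10, rhs=-17; c'=1/5, d'=-17/10
back: M1=-17/10
M: M0=0, M1=-17/10, M2=0
seg 0: a=-3, c=M0/2=0, d=(M1−M0)/(6·3)=-17/180, b=Δ0−h0·(2M0+M1)/6=131/60
seg 1: a=1, c=M1/2=-17/20, d=(M2−M1)/(6·2)=17/120, b=Δ1−h1·(2M1+M2)/6=-11/30
t_q=3/2 → seg 0, τ=3/2; S=-3+131/60·τ+0·τ²+-17/180·τ³=-7/160

  seg 0: a=-3 b=131/60 c=0 d=-17/180
  seg 1: a=1 b=-11/30 c=-17/20 d=17/120
S(3/2) = -7/160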